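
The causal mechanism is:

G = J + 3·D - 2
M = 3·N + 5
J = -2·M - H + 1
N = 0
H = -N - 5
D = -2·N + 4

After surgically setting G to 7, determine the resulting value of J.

-4

do(G=7) replaces the equation G = J + 3·D - 2 with the constant G = 7.
Since J is not a descendant of the intervened variable, it is unaffected.
M = 3·N + 5  [with N=0]  = 5
H = -N - 5  [with N=0]  = -5
J = -2·M - H + 1  [with M=5, H=-5]  = -4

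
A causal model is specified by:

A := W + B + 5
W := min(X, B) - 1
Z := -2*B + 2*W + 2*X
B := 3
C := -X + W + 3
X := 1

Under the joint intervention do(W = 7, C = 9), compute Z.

10

The joint intervention fixes W = 7, C = 9, removing each variable's own equation.
Z = -2*B + 2*W + 2*X  [with B=3, W=7, X=1]  = 10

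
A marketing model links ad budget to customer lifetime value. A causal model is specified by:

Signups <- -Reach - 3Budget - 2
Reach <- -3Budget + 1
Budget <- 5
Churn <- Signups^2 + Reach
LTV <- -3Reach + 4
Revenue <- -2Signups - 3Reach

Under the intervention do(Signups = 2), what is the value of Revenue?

do(Signups=2) replaces the equation Signups <- -Reach - 3Budget - 2 with the constant Signups = 2.
Reach = -3Budget + 1  [with Budget=5]  = -14
Revenue = -2Signups - 3Reach  [with Signups=2, Reach=-14]  = 38

38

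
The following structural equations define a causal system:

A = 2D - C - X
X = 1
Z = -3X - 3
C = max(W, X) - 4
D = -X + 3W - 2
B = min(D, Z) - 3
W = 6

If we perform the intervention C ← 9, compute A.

20

The intervention breaks the incoming arrows to C: C = max(W, X) - 4 no longer applies, and C = 9.
D = -X + 3W - 2  [with X=1, W=6]  = 15
A = 2D - C - X  [with D=15, C=9, X=1]  = 20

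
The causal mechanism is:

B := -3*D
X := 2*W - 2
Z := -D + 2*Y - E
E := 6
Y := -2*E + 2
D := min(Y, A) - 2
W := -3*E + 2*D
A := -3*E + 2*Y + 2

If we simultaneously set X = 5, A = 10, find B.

36

Under do(X = 5, A = 10), each intervened variable's structural equation is replaced by its fixed value.
Y = -2*E + 2  [with E=6]  = -10
D = min(Y, A) - 2  [with Y=-10, A=10]  = -12
B = -3*D  [with D=-12]  = 36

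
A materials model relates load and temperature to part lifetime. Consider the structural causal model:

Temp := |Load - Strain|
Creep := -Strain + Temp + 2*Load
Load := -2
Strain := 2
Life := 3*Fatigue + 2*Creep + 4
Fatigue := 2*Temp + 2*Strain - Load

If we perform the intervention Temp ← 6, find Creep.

0

The intervention breaks the incoming arrows to Temp: Temp := |Load - Strain| no longer applies, and Temp = 6.
Creep = -Strain + Temp + 2*Load  [with Strain=2, Temp=6, Load=-2]  = 0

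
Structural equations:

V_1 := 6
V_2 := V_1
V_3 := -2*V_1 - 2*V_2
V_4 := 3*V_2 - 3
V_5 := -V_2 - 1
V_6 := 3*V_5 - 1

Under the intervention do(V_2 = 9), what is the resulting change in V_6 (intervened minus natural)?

Under do(V_2=9), the mechanism V_2 := V_1 is discarded; V_2 is fixed at 9.
V_5 = -V_2 - 1  [with V_2=9]  = -10
V_6 = 3*V_5 - 1  [with V_5=-10]  = -31
Without intervention: V_2 = V_1  [with V_1=6]  = 6; V_5 = -V_2 - 1  [with V_2=6]  = -7; V_6 = 3*V_5 - 1  [with V_5=-7]  = -22.
Change = -31 − (-22) = -9.

-9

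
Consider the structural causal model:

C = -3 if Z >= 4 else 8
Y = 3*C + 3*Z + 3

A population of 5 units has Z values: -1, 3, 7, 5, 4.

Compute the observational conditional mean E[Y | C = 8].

Conditioning on C=8 selects the 2 unit(s) with Z ∈ {-1, 3}. Their Y values: 24, 36. Mean = 30.

30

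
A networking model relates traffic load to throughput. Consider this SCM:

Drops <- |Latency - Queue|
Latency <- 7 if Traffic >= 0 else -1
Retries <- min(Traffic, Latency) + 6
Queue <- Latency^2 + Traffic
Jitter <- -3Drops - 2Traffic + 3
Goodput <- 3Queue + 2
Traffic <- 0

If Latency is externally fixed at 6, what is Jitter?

-87

Under do(Latency=6), the mechanism Latency <- 7 if Traffic >= 0 else -1 is discarded; Latency is fixed at 6.
Queue = Latency^2 + Traffic  [with Latency=6, Traffic=0]  = 36
Drops = |Latency - Queue|  [with Latency=6, Queue=36]  = 30
Jitter = -3Drops - 2Traffic + 3  [with Drops=30, Traffic=0]  = -87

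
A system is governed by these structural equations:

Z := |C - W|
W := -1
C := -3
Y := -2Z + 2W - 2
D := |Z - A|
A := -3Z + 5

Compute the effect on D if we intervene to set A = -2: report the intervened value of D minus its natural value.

Under do(A=-2), the mechanism A := -3Z + 5 is discarded; A is fixed at -2.
Z = |C - W|  [with C=-3, W=-1]  = 2
D = |Z - A|  [with Z=2, A=-2]  = 4
Without intervention: Z = |C - W|  [with C=-3, W=-1]  = 2; A = -3Z + 5  [with Z=2]  = -1; D = |Z - A|  [with Z=2, A=-1]  = 3.
Change = 4 − 3 = 1.

1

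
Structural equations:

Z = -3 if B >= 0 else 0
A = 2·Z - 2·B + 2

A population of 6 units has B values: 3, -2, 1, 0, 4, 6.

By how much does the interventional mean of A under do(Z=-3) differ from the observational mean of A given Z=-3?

1.6

The intervention sets Z=-3 in all 6 units regardless of B. Recomputing A per unit gives -10, 0, -6, -4, -12, -16; average -8.
Observing Z=-3 restricts to units where Z's equation naturally yields -3: B ∈ {3, 1, 0, 4, 6}. In that subpopulation A = -10, -6, -4, -12, -16, mean -9.6.
Difference = -8 − (-9.6) = 1.6.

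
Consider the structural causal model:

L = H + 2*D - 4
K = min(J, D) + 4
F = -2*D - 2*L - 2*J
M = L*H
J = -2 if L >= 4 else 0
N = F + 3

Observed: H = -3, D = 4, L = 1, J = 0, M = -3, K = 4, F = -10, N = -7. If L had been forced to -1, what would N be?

-3

The intervention breaks the incoming arrows to L: L = H + 2*D - 4 no longer applies, and L = -1.
J = -2 if L >= 4 else 0  [with L=-1]  = 0
F = -2*D - 2*L - 2*J  [with D=4, L=-1, J=0]  = -6
N = F + 3  [with F=-6]  = -3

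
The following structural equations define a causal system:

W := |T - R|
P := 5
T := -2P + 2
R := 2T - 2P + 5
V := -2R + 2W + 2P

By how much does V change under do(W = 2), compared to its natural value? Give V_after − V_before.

Intervening sets W = 2 and removes its equation (W := |T - R|).
T = -2P + 2  [with P=5]  = -8
R = 2T - 2P + 5  [with T=-8, P=5]  = -21
V = -2R + 2W + 2P  [with R=-21, W=2, P=5]  = 56
Without intervention: T = -2P + 2  [with P=5]  = -8; R = 2T - 2P + 5  [with T=-8, P=5]  = -21; W = |T - R|  [with T=-8, R=-21]  = 13; V = -2R + 2W + 2P  [with R=-21, W=13, P=5]  = 78.
Change = 56 − 78 = -22.

-22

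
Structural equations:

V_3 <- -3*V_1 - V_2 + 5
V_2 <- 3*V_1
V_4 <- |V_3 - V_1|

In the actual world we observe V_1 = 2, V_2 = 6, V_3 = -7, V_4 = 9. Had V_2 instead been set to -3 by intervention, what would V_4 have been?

Under do(V_2=-3), the mechanism V_2 <- 3*V_1 is discarded; V_2 is fixed at -3.
V_3 = -3*V_1 - V_2 + 5  [with V_1=2, V_2=-3]  = 2
V_4 = |V_3 - V_1|  [with V_3=2, V_1=2]  = 0

0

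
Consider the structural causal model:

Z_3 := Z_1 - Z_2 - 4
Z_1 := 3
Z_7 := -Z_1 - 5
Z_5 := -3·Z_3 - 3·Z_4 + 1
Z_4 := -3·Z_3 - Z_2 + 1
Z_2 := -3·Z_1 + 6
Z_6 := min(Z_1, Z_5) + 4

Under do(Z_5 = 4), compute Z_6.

7

The intervention breaks the incoming arrows to Z_5: Z_5 := -3·Z_3 - 3·Z_4 + 1 no longer applies, and Z_5 = 4.
Z_6 = min(Z_1, Z_5) + 4  [with Z_1=3, Z_5=4]  = 7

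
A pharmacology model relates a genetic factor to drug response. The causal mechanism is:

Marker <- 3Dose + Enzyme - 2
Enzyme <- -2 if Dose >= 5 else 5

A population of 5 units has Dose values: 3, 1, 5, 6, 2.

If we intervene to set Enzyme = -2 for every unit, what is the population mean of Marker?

do(Enzyme=-2) breaks Enzyme's dependence on Dose. With Enzyme=-2 fixed, Marker across the units is 5, -1, 11, 14, 2, mean 6.2.

6.2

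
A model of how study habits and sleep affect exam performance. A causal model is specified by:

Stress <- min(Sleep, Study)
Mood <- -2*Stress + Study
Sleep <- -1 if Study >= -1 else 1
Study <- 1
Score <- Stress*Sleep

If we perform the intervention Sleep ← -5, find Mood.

11

do(Sleep=-5) replaces the equation Sleep <- -1 if Study >= -1 else 1 with the constant Sleep = -5.
Stress = min(Sleep, Study)  [with Sleep=-5, Study=1]  = -5
Mood = -2*Stress + Study  [with Stress=-5, Study=1]  = 11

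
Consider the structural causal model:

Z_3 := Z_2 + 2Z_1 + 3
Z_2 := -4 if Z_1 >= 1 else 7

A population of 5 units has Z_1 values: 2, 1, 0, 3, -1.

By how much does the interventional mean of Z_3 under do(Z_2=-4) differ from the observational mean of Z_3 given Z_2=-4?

-2

Under do(Z_2=-4), Z_2's equation is replaced by Z_2=-4 for every unit. Per-unit Z_3: 3, 1, -1, 5, -3. Mean = 1.
Conditioning on Z_2=-4 selects the 3 unit(s) with Z_1 ∈ {2, 1, 3}. Their Z_3 values: 3, 1, 5. Mean = 3.
Difference = 1 − 3 = -2.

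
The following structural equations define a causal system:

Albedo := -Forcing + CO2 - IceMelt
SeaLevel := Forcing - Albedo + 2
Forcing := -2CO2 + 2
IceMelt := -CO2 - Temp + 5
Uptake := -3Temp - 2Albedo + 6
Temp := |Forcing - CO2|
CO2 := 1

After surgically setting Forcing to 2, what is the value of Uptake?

Under do(Forcing=2), the mechanism Forcing := -2CO2 + 2 is discarded; Forcing is fixed at 2.
Temp = |Forcing - CO2|  [with Forcing=2, CO2=1]  = 1
IceMelt = -CO2 - Temp + 5  [with CO2=1, Temp=1]  = 3
Albedo = -Forcing + CO2 - IceMelt  [with Forcing=2, CO2=1, IceMelt=3]  = -4
Uptake = -3Temp - 2Albedo + 6  [with Temp=1, Albedo=-4]  = 11

11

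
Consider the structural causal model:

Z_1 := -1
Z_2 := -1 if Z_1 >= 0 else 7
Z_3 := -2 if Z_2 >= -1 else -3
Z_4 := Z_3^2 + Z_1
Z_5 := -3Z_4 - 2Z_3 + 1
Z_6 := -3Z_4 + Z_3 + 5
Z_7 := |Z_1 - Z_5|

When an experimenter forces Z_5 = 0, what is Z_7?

Under do(Z_5=0), the mechanism Z_5 := -3Z_4 - 2Z_3 + 1 is discarded; Z_5 is fixed at 0.
Z_7 = |Z_1 - Z_5|  [with Z_1=-1, Z_5=0]  = 1

1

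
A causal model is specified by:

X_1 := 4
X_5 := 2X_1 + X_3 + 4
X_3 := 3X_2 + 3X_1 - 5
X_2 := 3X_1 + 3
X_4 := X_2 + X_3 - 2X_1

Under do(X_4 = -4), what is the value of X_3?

52

Under do(X_4=-4), the mechanism X_4 := X_2 + X_3 - 2X_1 is discarded; X_4 is fixed at -4.
Since X_3 is not a descendant of the intervened variable, it is unaffected.
X_2 = 3X_1 + 3  [with X_1=4]  = 15
X_3 = 3X_2 + 3X_1 - 5  [with X_2=15, X_1=4]  = 52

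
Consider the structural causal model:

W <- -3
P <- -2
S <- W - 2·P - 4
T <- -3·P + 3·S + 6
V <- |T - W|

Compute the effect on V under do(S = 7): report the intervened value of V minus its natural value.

30

do(S=7) replaces the equation S <- W - 2·P - 4 with the constant S = 7.
T = -3·P + 3·S + 6  [with P=-2, S=7]  = 33
V = |T - W|  [with T=33, W=-3]  = 36
Without intervention: S = W - 2·P - 4  [with W=-3, P=-2]  = -3; T = -3·P + 3·S + 6  [with P=-2, S=-3]  = 3; V = |T - W|  [with T=3, W=-3]  = 6.
Change = 36 − 6 = 30.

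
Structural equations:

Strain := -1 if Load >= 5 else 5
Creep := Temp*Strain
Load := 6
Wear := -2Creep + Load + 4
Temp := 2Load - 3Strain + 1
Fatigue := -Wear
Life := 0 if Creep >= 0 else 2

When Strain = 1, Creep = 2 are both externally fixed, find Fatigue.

The joint intervention fixes Strain = 1, Creep = 2, removing each variable's own equation.
Wear = -2Creep + Load + 4  [with Creep=2, Load=6]  = 6
Fatigue = -Wear  [with Wear=6]  = -6

-6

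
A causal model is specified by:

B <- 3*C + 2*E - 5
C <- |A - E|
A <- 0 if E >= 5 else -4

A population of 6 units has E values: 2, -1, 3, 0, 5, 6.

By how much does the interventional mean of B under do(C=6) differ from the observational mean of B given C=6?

-3

The intervention sets C=6 in all 6 units regardless of E. Recomputing B per unit gives 17, 11, 19, 13, 23, 25; average 18.
Observing C=6 restricts to units where C's equation naturally yields 6: E ∈ {2, 6}. In that subpopulation B = 17, 25, mean 21.
Difference = 18 − 21 = -3.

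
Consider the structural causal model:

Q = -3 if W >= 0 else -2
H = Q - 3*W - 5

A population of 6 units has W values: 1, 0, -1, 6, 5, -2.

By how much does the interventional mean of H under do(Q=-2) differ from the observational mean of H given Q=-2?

The intervention sets Q=-2 in all 6 units regardless of W. Recomputing H per unit gives -10, -7, -4, -25, -22, -1; average -11.5.
E[H|Q=-2] averages over only the 2 units with Q=-2 (W = -1, -2): H = -4, -1, mean -2.5.
Difference = -11.5 − (-2.5) = -9.

-9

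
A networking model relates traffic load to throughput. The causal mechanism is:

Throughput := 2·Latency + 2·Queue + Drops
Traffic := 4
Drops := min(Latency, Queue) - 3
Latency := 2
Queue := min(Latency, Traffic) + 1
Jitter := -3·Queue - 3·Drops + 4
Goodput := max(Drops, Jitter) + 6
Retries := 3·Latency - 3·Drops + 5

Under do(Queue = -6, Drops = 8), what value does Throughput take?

Under do(Queue = -6, Drops = 8), each intervened variable's structural equation is replaced by its fixed value.
Throughput = 2·Latency + 2·Queue + Drops  [with Latency=2, Queue=-6, Drops=8]  = 0

0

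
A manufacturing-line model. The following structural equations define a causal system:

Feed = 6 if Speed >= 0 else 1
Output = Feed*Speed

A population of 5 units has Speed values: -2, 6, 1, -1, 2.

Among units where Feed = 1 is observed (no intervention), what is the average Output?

-1.5

E[Output|Feed=1] averages over only the 2 units with Feed=1 (Speed = -2, -1): Output = -2, -1, mean -1.5.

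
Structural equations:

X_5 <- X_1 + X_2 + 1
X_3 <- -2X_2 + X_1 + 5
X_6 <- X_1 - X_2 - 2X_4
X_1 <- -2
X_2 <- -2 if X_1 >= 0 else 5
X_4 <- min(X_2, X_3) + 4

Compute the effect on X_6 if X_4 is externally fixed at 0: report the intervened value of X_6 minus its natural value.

Under do(X_4=0), the mechanism X_4 <- min(X_2, X_3) + 4 is discarded; X_4 is fixed at 0.
X_2 = -2 if X_1 >= 0 else 5  [with X_1=-2]  = 5
X_6 = X_1 - X_2 - 2X_4  [with X_1=-2, X_2=5, X_4=0]  = -7
Without intervention: X_2 = -2 if X_1 >= 0 else 5  [with X_1=-2]  = 5; X_3 = -2X_2 + X_1 + 5  [with X_2=5, X_1=-2]  = -7; X_4 = min(X_2, X_3) + 4  [with X_2=5, X_3=-7]  = -3; X_6 = X_1 - X_2 - 2X_4  [with X_1=-2, X_2=5, X_4=-3]  = -1.
Change = -7 − (-1) = -6.

-6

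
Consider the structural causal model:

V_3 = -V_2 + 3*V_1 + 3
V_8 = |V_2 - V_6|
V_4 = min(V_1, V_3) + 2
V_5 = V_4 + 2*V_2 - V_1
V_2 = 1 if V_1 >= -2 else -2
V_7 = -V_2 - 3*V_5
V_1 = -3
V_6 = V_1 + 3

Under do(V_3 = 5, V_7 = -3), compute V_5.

-2

Setting V_3 = 5, V_7 = -3 by intervention discards those variables' equations.
V_2 = 1 if V_1 >= -2 else -2  [with V_1=-3]  = -2
V_4 = min(V_1, V_3) + 2  [with V_1=-3, V_3=5]  = -1
V_5 = V_4 + 2*V_2 - V_1  [with V_4=-1, V_2=-2, V_1=-3]  = -2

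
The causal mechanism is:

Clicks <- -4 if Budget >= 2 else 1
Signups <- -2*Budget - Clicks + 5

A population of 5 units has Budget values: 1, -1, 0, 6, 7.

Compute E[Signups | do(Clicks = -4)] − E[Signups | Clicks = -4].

7.8

Under do(Clicks=-4), Clicks's equation is replaced by Clicks=-4 for every unit. Per-unit Signups: 7, 11, 9, -3, -5. Mean = 3.8.
Observing Clicks=-4 restricts to units where Clicks's equation naturally yields -4: Budget ∈ {6, 7}. In that subpopulation Signups = -3, -5, mean -4.
Difference = 3.8 − (-4) = 7.8.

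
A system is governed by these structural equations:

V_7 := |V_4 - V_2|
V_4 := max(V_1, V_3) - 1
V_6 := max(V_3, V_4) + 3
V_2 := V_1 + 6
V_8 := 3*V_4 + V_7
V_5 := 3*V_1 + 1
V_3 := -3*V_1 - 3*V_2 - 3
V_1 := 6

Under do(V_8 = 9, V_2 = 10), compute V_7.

5

The joint intervention fixes V_8 = 9, V_2 = 10, removing each variable's own equation.
V_3 = -3*V_1 - 3*V_2 - 3  [with V_1=6, V_2=10]  = -51
V_4 = max(V_1, V_3) - 1  [with V_1=6, V_3=-51]  = 5
V_7 = |V_4 - V_2|  [with V_4=5, V_2=10]  = 5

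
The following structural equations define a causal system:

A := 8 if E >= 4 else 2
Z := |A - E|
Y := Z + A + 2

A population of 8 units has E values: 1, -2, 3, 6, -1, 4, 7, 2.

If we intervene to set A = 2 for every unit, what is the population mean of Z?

The intervention sets A=2 in all 8 units regardless of E. Recomputing Z per unit gives 1, 4, 1, 4, 3, 2, 5, 0; average 2.5.

2.5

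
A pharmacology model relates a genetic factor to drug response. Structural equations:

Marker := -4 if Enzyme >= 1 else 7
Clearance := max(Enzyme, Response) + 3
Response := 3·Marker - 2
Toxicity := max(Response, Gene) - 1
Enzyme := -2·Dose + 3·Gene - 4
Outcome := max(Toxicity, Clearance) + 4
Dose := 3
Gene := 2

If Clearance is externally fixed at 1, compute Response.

19

The intervention breaks the incoming arrows to Clearance: Clearance := max(Enzyme, Response) + 3 no longer applies, and Clearance = 1.
Response is not downstream of the intervention, so its value is determined by the original equations.
Enzyme = -2·Dose + 3·Gene - 4  [with Dose=3, Gene=2]  = -4
Marker = -4 if Enzyme >= 1 else 7  [with Enzyme=-4]  = 7
Response = 3·Marker - 2  [with Marker=7]  = 19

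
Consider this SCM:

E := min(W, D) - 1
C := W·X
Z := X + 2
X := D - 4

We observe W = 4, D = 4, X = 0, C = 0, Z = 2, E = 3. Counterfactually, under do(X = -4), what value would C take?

-16

The intervention breaks the incoming arrows to X: X := D - 4 no longer applies, and X = -4.
C = W·X  [with W=4, X=-4]  = -16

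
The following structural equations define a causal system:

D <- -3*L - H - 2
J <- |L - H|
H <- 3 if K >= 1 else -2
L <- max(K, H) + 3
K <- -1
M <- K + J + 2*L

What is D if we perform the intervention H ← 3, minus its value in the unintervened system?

Under do(H=3), the mechanism H <- 3 if K >= 1 else -2 is discarded; H is fixed at 3.
L = max(K, H) + 3  [with K=-1, H=3]  = 6
D = -3*L - H - 2  [with L=6, H=3]  = -23
Without intervention: H = 3 if K >= 1 else -2  [with K=-1]  = -2; L = max(K, H) + 3  [with K=-1, H=-2]  = 2; D = -3*L - H - 2  [with L=2, H=-2]  = -6.
Change = -23 − (-6) = -17.

-17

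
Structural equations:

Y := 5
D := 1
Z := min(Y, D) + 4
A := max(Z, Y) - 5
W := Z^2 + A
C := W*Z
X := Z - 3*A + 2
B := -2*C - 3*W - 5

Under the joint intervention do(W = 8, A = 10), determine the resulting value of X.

Setting W = 8, A = 10 by intervention discards those variables' equations.
Z = min(Y, D) + 4  [with Y=5, D=1]  = 5
X = Z - 3*A + 2  [with Z=5, A=10]  = -23

-23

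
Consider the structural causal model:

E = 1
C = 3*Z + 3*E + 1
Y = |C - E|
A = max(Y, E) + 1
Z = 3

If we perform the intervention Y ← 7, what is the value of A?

Intervening sets Y = 7 and removes its equation (Y = |C - E|).
A = max(Y, E) + 1  [with Y=7, E=1]  = 8

8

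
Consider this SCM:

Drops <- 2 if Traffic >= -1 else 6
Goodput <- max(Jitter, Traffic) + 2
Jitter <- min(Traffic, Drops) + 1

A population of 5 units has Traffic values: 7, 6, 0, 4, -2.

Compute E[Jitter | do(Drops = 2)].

1.8

Under do(Drops=2), Drops's equation is replaced by Drops=2 for every unit. Per-unit Jitter: 3, 3, 1, 3, -1. Mean = 1.8.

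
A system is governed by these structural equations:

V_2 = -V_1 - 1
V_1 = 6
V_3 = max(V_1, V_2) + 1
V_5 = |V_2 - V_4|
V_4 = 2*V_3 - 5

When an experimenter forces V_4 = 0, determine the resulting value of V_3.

7

Under do(V_4=0), the mechanism V_4 = 2*V_3 - 5 is discarded; V_4 is fixed at 0.
Since V_3 is not a descendant of the intervened variable, it is unaffected.
V_2 = -V_1 - 1  [with V_1=6]  = -7
V_3 = max(V_1, V_2) + 1  [with V_1=6, V_2=-7]  = 7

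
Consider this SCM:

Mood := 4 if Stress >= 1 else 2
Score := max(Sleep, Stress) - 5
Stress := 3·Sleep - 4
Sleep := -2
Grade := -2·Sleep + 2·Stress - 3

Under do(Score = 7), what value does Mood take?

2

The intervention breaks the incoming arrows to Score: Score := max(Sleep, Stress) - 5 no longer applies, and Score = 7.
Mood is not downstream of the intervention, so its value is determined by the original equations.
Stress = 3·Sleep - 4  [with Sleep=-2]  = -10
Mood = 4 if Stress >= 1 else 2  [with Stress=-10]  = 2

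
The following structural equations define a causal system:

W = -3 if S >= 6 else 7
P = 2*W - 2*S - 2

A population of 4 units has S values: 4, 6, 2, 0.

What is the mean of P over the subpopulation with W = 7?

E[P|W=7] averages over only the 3 units with W=7 (S = 4, 2, 0): P = 4, 8, 12, mean 8.

8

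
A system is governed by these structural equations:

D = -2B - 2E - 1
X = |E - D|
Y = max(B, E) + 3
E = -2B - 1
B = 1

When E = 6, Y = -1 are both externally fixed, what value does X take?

21

Setting E = 6, Y = -1 by intervention discards those variables' equations.
D = -2B - 2E - 1  [with B=1, E=6]  = -15
X = |E - D|  [with E=6, D=-15]  = 21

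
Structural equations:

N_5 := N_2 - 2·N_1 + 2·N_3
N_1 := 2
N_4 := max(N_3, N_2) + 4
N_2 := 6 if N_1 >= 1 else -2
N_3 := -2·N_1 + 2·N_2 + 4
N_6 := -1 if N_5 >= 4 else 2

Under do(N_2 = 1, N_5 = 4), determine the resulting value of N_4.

6

The joint intervention fixes N_2 = 1, N_5 = 4, removing each variable's own equation.
N_3 = -2·N_1 + 2·N_2 + 4  [with N_1=2, N_2=1]  = 2
N_4 = max(N_3, N_2) + 4  [with N_3=2, N_2=1]  = 6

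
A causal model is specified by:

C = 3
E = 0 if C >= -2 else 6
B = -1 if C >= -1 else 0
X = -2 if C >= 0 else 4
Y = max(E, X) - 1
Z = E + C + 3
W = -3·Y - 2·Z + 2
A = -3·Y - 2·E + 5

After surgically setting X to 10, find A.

do(X=10) replaces the equation X = -2 if C >= 0 else 4 with the constant X = 10.
E = 0 if C >= -2 else 6  [with C=3]  = 0
Y = max(E, X) - 1  [with E=0, X=10]  = 9
A = -3·Y - 2·E + 5  [with Y=9, E=0]  = -22

-22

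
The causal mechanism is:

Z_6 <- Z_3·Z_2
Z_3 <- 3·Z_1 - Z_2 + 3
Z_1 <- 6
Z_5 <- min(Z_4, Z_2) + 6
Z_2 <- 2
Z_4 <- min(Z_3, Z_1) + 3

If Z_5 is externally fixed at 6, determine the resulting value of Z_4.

The intervention breaks the incoming arrows to Z_5: Z_5 <- min(Z_4, Z_2) + 6 no longer applies, and Z_5 = 6.
Since Z_4 is not a descendant of the intervened variable, it is unaffected.
Z_3 = 3·Z_1 - Z_2 + 3  [with Z_1=6, Z_2=2]  = 19
Z_4 = min(Z_3, Z_1) + 3  [with Z_3=19, Z_1=6]  = 9

9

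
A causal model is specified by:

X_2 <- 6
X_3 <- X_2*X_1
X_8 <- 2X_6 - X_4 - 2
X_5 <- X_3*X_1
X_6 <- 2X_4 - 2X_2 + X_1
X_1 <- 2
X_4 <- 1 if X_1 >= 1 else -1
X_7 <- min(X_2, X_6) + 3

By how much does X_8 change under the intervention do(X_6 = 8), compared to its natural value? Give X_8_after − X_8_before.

Intervening sets X_6 = 8 and removes its equation (X_6 <- 2X_4 - 2X_2 + X_1).
X_4 = 1 if X_1 >= 1 else -1  [with X_1=2]  = 1
X_8 = 2X_6 - X_4 - 2  [with X_6=8, X_4=1]  = 13
Without intervention: X_4 = 1 if X_1 >= 1 else -1  [with X_1=2]  = 1; X_6 = 2X_4 - 2X_2 + X_1  [with X_4=1, X_2=6, X_1=2]  = -8; X_8 = 2X_6 - X_4 - 2  [with X_6=-8, X_4=1]  = -19.
Change = 13 − (-19) = 32.

32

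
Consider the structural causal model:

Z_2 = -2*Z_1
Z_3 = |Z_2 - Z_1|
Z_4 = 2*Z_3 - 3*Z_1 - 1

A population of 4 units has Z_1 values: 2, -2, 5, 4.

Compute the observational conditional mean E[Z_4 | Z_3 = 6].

Conditioning on Z_3=6 selects the 2 unit(s) with Z_1 ∈ {2, -2}. Their Z_4 values: 5, 17. Mean = 11.

11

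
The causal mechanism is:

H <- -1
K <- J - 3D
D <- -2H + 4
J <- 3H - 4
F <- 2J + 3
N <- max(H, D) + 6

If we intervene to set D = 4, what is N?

The intervention breaks the incoming arrows to D: D <- -2H + 4 no longer applies, and D = 4.
N = max(H, D) + 6  [with H=-1, D=4]  = 10

10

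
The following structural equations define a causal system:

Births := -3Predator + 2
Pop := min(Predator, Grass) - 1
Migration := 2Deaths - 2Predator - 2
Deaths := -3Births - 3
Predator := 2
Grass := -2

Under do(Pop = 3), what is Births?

-4

do(Pop=3) replaces the equation Pop := min(Predator, Grass) - 1 with the constant Pop = 3.
Births is not downstream of the intervention, so its value is determined by the original equations.
Births = -3Predator + 2  [with Predator=2]  = -4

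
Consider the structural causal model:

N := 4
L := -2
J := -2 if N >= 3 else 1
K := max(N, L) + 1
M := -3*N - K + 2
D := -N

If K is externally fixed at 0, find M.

Intervening sets K = 0 and removes its equation (K := max(N, L) + 1).
M = -3*N - K + 2  [with N=4, K=0]  = -10

-10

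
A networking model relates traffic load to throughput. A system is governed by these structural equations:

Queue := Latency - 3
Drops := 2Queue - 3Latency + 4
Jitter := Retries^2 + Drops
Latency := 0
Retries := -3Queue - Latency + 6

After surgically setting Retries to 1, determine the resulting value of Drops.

Under do(Retries=1), the mechanism Retries := -3Queue - Latency + 6 is discarded; Retries is fixed at 1.
Since Drops is not a descendant of the intervened variable, it is unaffected.
Queue = Latency - 3  [with Latency=0]  = -3
Drops = 2Queue - 3Latency + 4  [with Queue=-3, Latency=0]  = -2

-2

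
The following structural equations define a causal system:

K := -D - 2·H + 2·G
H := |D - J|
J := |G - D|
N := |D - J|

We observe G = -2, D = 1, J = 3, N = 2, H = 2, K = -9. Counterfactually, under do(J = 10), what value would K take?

-23

The intervention breaks the incoming arrows to J: J := |G - D| no longer applies, and J = 10.
H = |D - J|  [with D=1, J=10]  = 9
K = -D - 2·H + 2·G  [with D=1, H=9, G=-2]  = -23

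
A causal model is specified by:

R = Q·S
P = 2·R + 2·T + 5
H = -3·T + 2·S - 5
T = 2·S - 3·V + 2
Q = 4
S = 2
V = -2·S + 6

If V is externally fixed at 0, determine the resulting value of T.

6

The intervention breaks the incoming arrows to V: V = -2·S + 6 no longer applies, and V = 0.
T = 2·S - 3·V + 2  [with S=2, V=0]  = 6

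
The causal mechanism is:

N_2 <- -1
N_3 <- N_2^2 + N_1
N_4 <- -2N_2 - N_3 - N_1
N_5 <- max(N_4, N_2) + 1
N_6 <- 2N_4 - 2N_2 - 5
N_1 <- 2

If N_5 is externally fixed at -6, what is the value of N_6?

The intervention breaks the incoming arrows to N_5: N_5 <- max(N_4, N_2) + 1 no longer applies, and N_5 = -6.
Since N_6 is not a descendant of the intervened variable, it is unaffected.
N_3 = N_2^2 + N_1  [with N_2=-1, N_1=2]  = 3
N_4 = -2N_2 - N_3 - N_1  [with N_2=-1, N_3=3, N_1=2]  = -3
N_6 = 2N_4 - 2N_2 - 5  [with N_4=-3, N_2=-1]  = -9

-9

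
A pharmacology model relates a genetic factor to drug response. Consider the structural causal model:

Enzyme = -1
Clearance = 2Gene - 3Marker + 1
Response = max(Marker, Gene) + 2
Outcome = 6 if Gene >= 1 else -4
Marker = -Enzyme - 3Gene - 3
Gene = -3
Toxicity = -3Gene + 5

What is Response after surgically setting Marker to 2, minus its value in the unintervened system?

-5

The intervention breaks the incoming arrows to Marker: Marker = -Enzyme - 3Gene - 3 no longer applies, and Marker = 2.
Response = max(Marker, Gene) + 2  [with Marker=2, Gene=-3]  = 4
Without intervention: Marker = -Enzyme - 3Gene - 3  [with Enzyme=-1, Gene=-3]  = 7; Response = max(Marker, Gene) + 2  [with Marker=7, Gene=-3]  = 9.
Change = 4 − 9 = -5.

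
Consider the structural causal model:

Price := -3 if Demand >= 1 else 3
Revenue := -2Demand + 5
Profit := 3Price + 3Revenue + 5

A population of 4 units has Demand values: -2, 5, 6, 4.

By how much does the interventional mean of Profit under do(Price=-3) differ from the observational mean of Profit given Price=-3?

10.5

Under do(Price=-3), Price's equation is replaced by Price=-3 for every unit. Per-unit Profit: 23, -19, -25, -13. Mean = -8.5.
E[Profit|Price=-3] averages over only the 3 units with Price=-3 (Demand = 5, 6, 4): Profit = -19, -25, -13, mean -19.
Difference = -8.5 − (-19) = 10.5.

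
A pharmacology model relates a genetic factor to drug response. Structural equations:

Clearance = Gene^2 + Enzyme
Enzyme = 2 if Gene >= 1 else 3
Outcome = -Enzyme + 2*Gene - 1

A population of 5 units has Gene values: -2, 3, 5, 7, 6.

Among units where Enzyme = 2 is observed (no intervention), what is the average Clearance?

E[Clearance|Enzyme=2] averages over only the 4 units with Enzyme=2 (Gene = 3, 5, 7, 6): Clearance = 11, 27, 51, 38, mean 31.75.

31.75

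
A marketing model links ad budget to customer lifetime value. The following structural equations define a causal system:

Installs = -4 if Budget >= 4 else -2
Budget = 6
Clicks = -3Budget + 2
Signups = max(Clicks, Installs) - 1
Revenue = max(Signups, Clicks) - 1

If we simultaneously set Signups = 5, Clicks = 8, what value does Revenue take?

7

The joint intervention fixes Signups = 5, Clicks = 8, removing each variable's own equation.
Revenue = max(Signups, Clicks) - 1  [with Signups=5, Clicks=8]  = 7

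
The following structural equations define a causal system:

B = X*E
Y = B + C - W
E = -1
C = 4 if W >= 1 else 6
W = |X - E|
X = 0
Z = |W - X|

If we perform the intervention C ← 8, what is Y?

7

The intervention breaks the incoming arrows to C: C = 4 if W >= 1 else 6 no longer applies, and C = 8.
B = X*E  [with X=0, E=-1]  = 0
W = |X - E|  [with X=0, E=-1]  = 1
Y = B + C - W  [with B=0, C=8, W=1]  = 7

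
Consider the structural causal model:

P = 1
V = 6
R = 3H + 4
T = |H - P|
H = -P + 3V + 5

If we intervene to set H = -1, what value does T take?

2

do(H=-1) replaces the equation H = -P + 3V + 5 with the constant H = -1.
T = |H - P|  [with H=-1, P=1]  = 2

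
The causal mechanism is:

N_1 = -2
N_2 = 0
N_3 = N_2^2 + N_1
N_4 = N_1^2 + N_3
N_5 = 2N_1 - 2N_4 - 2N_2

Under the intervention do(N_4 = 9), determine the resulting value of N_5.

Intervening sets N_4 = 9 and removes its equation (N_4 = N_1^2 + N_3).
N_5 = 2N_1 - 2N_4 - 2N_2  [with N_1=-2, N_4=9, N_2=0]  = -22

-22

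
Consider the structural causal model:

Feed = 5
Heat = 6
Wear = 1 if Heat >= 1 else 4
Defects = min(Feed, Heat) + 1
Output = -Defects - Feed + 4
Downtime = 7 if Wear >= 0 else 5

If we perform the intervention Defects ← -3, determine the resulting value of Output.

2

Intervening sets Defects = -3 and removes its equation (Defects = min(Feed, Heat) + 1).
Output = -Defects - Feed + 4  [with Defects=-3, Feed=5]  = 2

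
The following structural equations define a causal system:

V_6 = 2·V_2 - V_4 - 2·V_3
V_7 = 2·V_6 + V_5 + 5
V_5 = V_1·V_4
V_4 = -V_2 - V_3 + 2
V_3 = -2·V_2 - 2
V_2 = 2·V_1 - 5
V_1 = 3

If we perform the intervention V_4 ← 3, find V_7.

The intervention breaks the incoming arrows to V_4: V_4 = -V_2 - V_3 + 2 no longer applies, and V_4 = 3.
V_2 = 2·V_1 - 5  [with V_1=3]  = 1
V_3 = -2·V_2 - 2  [with V_2=1]  = -4
V_5 = V_1·V_4  [with V_1=3, V_4=3]  = 9
V_6 = 2·V_2 - V_4 - 2·V_3  [with V_2=1, V_4=3, V_3=-4]  = 7
V_7 = 2·V_6 + V_5 + 5  [with V_6=7, V_5=9]  = 28

28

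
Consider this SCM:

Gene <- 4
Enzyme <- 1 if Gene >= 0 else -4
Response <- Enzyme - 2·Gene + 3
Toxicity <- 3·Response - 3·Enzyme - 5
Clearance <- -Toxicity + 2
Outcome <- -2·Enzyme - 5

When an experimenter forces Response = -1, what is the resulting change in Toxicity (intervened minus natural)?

9

The intervention breaks the incoming arrows to Response: Response <- Enzyme - 2·Gene + 3 no longer applies, and Response = -1.
Enzyme = 1 if Gene >= 0 else -4  [with Gene=4]  = 1
Toxicity = 3·Response - 3·Enzyme - 5  [with Response=-1, Enzyme=1]  = -11
Without intervention: Enzyme = 1 if Gene >= 0 else -4  [with Gene=4]  = 1; Response = Enzyme - 2·Gene + 3  [with Enzyme=1, Gene=4]  = -4; Toxicity = 3·Response - 3·Enzyme - 5  [with Response=-4, Enzyme=1]  = -20.
Change = -11 − (-20) = 9.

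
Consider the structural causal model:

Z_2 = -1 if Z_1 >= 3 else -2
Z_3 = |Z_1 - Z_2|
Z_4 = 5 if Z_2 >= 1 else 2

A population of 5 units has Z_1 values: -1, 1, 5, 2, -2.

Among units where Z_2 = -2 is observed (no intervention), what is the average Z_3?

2

Observing Z_2=-2 restricts to units where Z_2's equation naturally yields -2: Z_1 ∈ {-1, 1, 2, -2}. In that subpopulation Z_3 = 1, 3, 4, 0, mean 2.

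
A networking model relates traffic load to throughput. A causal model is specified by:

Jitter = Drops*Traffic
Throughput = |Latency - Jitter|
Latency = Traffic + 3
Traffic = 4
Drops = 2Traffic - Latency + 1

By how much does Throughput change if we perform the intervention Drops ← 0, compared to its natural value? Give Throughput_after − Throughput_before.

do(Drops=0) replaces the equation Drops = 2Traffic - Latency + 1 with the constant Drops = 0.
Latency = Traffic + 3  [with Traffic=4]  = 7
Jitter = Drops*Traffic  [with Drops=0, Traffic=4]  = 0
Throughput = |Latency - Jitter|  [with Latency=7, Jitter=0]  = 7
Without intervention: Latency = Traffic + 3  [with Traffic=4]  = 7; Drops = 2Traffic - Latency + 1  [with Traffic=4, Latency=7]  = 2; Jitter = Drops*Traffic  [with Drops=2, Traffic=4]  = 8; Throughput = |Latency - Jitter|  [with Latency=7, Jitter=8]  = 1.
Change = 7 − 1 = 6.

6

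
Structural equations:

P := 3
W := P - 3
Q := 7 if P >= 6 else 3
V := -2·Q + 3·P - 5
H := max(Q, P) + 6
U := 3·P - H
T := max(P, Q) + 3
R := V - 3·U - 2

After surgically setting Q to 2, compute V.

The intervention breaks the incoming arrows to Q: Q := 7 if P >= 6 else 3 no longer applies, and Q = 2.
V = -2·Q + 3·P - 5  [with Q=2, P=3]  = 0

0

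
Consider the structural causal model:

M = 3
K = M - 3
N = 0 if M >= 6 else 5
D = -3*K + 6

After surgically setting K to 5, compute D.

The intervention breaks the incoming arrows to K: K = M - 3 no longer applies, and K = 5.
D = -3*K + 6  [with K=5]  = -9

-9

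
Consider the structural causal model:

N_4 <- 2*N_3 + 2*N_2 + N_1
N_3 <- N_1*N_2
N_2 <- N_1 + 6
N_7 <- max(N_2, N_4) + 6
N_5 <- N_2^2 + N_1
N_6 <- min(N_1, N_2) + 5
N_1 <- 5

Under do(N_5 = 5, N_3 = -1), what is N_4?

25

Under do(N_5 = 5, N_3 = -1), each intervened variable's structural equation is replaced by its fixed value.
N_2 = N_1 + 6  [with N_1=5]  = 11
N_4 = 2*N_3 + 2*N_2 + N_1  [with N_3=-1, N_2=11, N_1=5]  = 25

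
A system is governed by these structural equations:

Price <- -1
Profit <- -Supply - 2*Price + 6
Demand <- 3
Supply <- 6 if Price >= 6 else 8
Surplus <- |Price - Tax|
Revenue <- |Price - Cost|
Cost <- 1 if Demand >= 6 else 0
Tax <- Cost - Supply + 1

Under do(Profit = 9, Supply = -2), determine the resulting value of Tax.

3

Setting Profit = 9, Supply = -2 by intervention discards those variables' equations.
Cost = 1 if Demand >= 6 else 0  [with Demand=3]  = 0
Tax = Cost - Supply + 1  [with Cost=0, Supply=-2]  = 3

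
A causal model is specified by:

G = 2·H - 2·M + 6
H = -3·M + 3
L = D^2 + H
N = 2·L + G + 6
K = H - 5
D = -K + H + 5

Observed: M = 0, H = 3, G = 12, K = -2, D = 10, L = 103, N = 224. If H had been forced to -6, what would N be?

Under do(H=-6), the mechanism H = -3·M + 3 is discarded; H is fixed at -6.
G = 2·H - 2·M + 6  [with H=-6, M=0]  = -6
K = H - 5  [with H=-6]  = -11
D = -K + H + 5  [with K=-11, H=-6]  = 10
L = D^2 + H  [with D=10, H=-6]  = 94
N = 2·L + G + 6  [with L=94, G=-6]  = 188

188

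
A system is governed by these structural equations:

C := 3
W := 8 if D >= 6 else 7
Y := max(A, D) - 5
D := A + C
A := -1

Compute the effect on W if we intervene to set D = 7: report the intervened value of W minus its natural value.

1

The intervention breaks the incoming arrows to D: D := A + C no longer applies, and D = 7.
W = 8 if D >= 6 else 7  [with D=7]  = 8
Without intervention: D = A + C  [with A=-1, C=3]  = 2; W = 8 if D >= 6 else 7  [with D=2]  = 7.
Change = 8 − 7 = 1.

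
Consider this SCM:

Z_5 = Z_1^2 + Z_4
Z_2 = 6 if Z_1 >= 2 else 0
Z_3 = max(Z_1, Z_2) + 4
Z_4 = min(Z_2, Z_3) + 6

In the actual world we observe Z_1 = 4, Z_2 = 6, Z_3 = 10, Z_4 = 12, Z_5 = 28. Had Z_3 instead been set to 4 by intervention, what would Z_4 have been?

10

The intervention breaks the incoming arrows to Z_3: Z_3 = max(Z_1, Z_2) + 4 no longer applies, and Z_3 = 4.
Z_2 = 6 if Z_1 >= 2 else 0  [with Z_1=4]  = 6
Z_4 = min(Z_2, Z_3) + 6  [with Z_2=6, Z_3=4]  = 10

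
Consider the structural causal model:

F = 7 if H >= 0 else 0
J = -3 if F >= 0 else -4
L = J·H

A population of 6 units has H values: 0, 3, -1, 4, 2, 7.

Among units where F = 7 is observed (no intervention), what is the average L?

E[L|F=7] averages over only the 5 units with F=7 (H = 0, 3, 4, 2, 7): L = 0, -9, -12, -6, -21, mean -9.6.

-9.6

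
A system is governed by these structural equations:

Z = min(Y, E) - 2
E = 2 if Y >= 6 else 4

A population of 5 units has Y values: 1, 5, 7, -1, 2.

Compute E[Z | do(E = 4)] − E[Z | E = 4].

Every unit gets E=4 under the intervention. Z values become -1, 2, 2, -3, 0; E[Z|do(E=4)] = 0.
Conditioning on E=4 selects the 4 unit(s) with Y ∈ {1, 5, -1, 2}. Their Z values: -1, 2, -3, 0. Mean = -0.5.
Difference = 0 − (-0.5) = 0.5.

0.5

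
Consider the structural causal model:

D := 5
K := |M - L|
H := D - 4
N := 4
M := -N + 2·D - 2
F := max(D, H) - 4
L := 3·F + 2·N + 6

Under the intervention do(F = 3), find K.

Under do(F=3), the mechanism F := max(D, H) - 4 is discarded; F is fixed at 3.
M = -N + 2·D - 2  [with N=4, D=5]  = 4
L = 3·F + 2·N + 6  [with F=3, N=4]  = 23
K = |M - L|  [with M=4, L=23]  = 19

19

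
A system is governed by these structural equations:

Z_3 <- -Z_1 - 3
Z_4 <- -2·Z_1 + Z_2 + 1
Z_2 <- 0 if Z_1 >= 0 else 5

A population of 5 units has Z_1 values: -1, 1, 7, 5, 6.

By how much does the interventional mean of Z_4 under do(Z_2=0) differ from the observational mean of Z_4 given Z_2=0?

2.3

Every unit gets Z_2=0 under the intervention. Z_4 values become 3, -1, -13, -9, -11; E[Z_4|do(Z_2=0)] = -6.2.
Conditioning on Z_2=0 selects the 4 unit(s) with Z_1 ∈ {1, 7, 5, 6}. Their Z_4 values: -1, -13, -9, -11. Mean = -8.5.
Difference = -6.2 − (-8.5) = 2.3.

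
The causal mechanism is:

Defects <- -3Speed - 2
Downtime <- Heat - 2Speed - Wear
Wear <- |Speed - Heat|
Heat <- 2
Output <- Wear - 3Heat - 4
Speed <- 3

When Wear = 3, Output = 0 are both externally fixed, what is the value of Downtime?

Setting Wear = 3, Output = 0 by intervention discards those variables' equations.
Downtime = Heat - 2Speed - Wear  [with Heat=2, Speed=3, Wear=3]  = -7

-7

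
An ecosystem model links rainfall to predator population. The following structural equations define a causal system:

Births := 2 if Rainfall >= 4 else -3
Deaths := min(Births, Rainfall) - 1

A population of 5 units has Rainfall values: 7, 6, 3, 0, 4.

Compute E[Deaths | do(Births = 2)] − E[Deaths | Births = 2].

do(Births=2) breaks Births's dependence on Rainfall. With Births=2 fixed, Deaths across the units is 1, 1, 1, -1, 1, mean 0.6.
E[Deaths|Births=2] averages over only the 3 units with Births=2 (Rainfall = 7, 6, 4): Deaths = 1, 1, 1, mean 1.
Difference = 0.6 − 1 = -0.4.

-0.4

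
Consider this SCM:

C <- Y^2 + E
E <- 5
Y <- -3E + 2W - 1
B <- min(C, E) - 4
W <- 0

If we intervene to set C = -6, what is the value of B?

-10

Intervening sets C = -6 and removes its equation (C <- Y^2 + E).
B = min(C, E) - 4  [with C=-6, E=5]  = -10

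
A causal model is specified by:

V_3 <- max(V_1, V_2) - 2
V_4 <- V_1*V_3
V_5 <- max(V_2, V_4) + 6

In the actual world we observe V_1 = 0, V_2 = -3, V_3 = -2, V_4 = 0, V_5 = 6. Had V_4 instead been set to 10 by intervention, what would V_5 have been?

Intervening sets V_4 = 10 and removes its equation (V_4 <- V_1*V_3).
V_5 = max(V_2, V_4) + 6  [with V_2=-3, V_4=10]  = 16

16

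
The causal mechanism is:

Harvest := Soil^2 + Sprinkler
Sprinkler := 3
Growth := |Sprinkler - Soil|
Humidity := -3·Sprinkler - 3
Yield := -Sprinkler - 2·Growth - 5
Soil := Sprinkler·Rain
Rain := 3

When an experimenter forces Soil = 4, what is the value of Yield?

-10

The intervention breaks the incoming arrows to Soil: Soil := Sprinkler·Rain no longer applies, and Soil = 4.
Growth = |Sprinkler - Soil|  [with Sprinkler=3, Soil=4]  = 1
Yield = -Sprinkler - 2·Growth - 5  [with Sprinkler=3, Growth=1]  = -10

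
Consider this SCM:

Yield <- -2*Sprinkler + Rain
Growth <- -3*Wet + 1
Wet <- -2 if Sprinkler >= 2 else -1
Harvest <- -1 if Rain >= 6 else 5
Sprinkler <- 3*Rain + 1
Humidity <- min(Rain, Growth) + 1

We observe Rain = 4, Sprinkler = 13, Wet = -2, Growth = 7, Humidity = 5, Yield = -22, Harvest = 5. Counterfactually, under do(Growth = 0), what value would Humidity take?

Intervening sets Growth = 0 and removes its equation (Growth <- -3*Wet + 1).
Humidity = min(Rain, Growth) + 1  [with Rain=4, Growth=0]  = 1

1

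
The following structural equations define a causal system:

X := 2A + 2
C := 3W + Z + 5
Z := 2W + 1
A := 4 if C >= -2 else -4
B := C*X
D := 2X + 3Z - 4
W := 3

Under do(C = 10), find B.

The intervention breaks the incoming arrows to C: C := 3W + Z + 5 no longer applies, and C = 10.
A = 4 if C >= -2 else -4  [with C=10]  = 4
X = 2A + 2  [with A=4]  = 10
B = C*X  [with C=10, X=10]  = 100

100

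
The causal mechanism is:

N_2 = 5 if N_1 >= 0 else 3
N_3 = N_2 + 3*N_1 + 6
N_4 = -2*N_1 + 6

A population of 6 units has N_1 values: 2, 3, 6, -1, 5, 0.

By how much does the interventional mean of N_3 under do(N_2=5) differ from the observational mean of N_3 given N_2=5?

do(N_2=5) breaks N_2's dependence on N_1. With N_2=5 fixed, N_3 across the units is 17, 20, 29, 8, 26, 11, mean 18.5.
E[N_3|N_2=5] averages over only the 5 units with N_2=5 (N_1 = 2, 3, 6, 5, 0): N_3 = 17, 20, 29, 26, 11, mean 20.6.
Difference = 18.5 − 20.6 = -2.1.

-2.1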